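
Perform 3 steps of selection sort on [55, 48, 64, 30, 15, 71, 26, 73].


Initial: [55, 48, 64, 30, 15, 71, 26, 73]
Step 1: min=15 at 4
  Swap: [15, 48, 64, 30, 55, 71, 26, 73]
Step 2: min=26 at 6
  Swap: [15, 26, 64, 30, 55, 71, 48, 73]
Step 3: min=30 at 3
  Swap: [15, 26, 30, 64, 55, 71, 48, 73]

After 3 steps: [15, 26, 30, 64, 55, 71, 48, 73]


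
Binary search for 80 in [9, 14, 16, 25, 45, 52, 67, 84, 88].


Step 1: lo=0, hi=8, mid=4, val=45
Step 2: lo=5, hi=8, mid=6, val=67
Step 3: lo=7, hi=8, mid=7, val=84

Not found


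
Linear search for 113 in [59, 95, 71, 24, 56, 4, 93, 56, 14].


i=0: 59!=113
i=1: 95!=113
i=2: 71!=113
i=3: 24!=113
i=4: 56!=113
i=5: 4!=113
i=6: 93!=113
i=7: 56!=113
i=8: 14!=113

Not found, 9 comps


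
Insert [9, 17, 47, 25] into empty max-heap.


Insert 9: [9]
Insert 17: [17, 9]
Insert 47: [47, 9, 17]
Insert 25: [47, 25, 17, 9]

Final heap: [47, 25, 17, 9]


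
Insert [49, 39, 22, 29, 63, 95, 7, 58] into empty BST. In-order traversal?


Insert 49: root
Insert 39: L from 49
Insert 22: L from 49 -> L from 39
Insert 29: L from 49 -> L from 39 -> R from 22
Insert 63: R from 49
Insert 95: R from 49 -> R from 63
Insert 7: L from 49 -> L from 39 -> L from 22
Insert 58: R from 49 -> L from 63

In-order: [7, 22, 29, 39, 49, 58, 63, 95]


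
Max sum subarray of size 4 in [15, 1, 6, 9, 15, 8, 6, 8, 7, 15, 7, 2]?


[0:4]: 31
[1:5]: 31
[2:6]: 38
[3:7]: 38
[4:8]: 37
[5:9]: 29
[6:10]: 36
[7:11]: 37
[8:12]: 31

Max: 38 at [2:6]


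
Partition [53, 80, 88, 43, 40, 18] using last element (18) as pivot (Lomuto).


Pivot: 18
Place pivot at 0: [18, 80, 88, 43, 40, 53]

Partitioned: [18, 80, 88, 43, 40, 53]


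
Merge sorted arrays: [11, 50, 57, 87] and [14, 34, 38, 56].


Take 11 from A
Take 14 from B
Take 34 from B
Take 38 from B
Take 50 from A
Take 56 from B

Merged: [11, 14, 34, 38, 50, 56, 57, 87]


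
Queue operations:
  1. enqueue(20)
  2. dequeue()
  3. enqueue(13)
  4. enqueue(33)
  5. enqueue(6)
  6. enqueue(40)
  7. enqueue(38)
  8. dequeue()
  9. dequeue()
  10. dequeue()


enqueue(20) -> [20]
dequeue()->20, []
enqueue(13) -> [13]
enqueue(33) -> [13, 33]
enqueue(6) -> [13, 33, 6]
enqueue(40) -> [13, 33, 6, 40]
enqueue(38) -> [13, 33, 6, 40, 38]
dequeue()->13, [33, 6, 40, 38]
dequeue()->33, [6, 40, 38]
dequeue()->6, [40, 38]

Final queue: [40, 38]


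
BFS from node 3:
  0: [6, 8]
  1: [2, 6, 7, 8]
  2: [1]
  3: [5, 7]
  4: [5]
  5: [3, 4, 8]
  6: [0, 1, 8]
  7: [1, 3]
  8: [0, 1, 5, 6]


Visit 3, enqueue [5, 7]
Visit 5, enqueue [4, 8]
Visit 7, enqueue [1]
Visit 4, enqueue []
Visit 8, enqueue [0, 6]
Visit 1, enqueue [2]
Visit 0, enqueue []
Visit 6, enqueue []
Visit 2, enqueue []

BFS order: [3, 5, 7, 4, 8, 1, 0, 6, 2]


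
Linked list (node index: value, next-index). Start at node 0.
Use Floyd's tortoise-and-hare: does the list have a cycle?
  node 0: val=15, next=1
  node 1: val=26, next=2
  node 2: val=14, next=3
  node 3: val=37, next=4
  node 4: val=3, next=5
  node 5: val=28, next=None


Floyd's tortoise (slow, +1) and hare (fast, +2):
  init: slow=0, fast=0
  step 1: slow=1, fast=2
  step 2: slow=2, fast=4
  step 3: fast 4->5->None, no cycle

Cycle: no


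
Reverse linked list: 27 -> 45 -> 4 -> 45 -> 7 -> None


Step 1: curr=27, set curr.next=prev(None) | reversed so far: 27
Step 2: curr=45, set curr.next=prev(27) | reversed so far: 45 -> 27
Step 3: curr=4, set curr.next=prev(45) | reversed so far: 4 -> 45 -> 27
Step 4: curr=45, set curr.next=prev(4) | reversed so far: 45 -> 4 -> 45 -> 27
Step 5: curr=7, set curr.next=prev(45) | reversed so far: 7 -> 45 -> 4 -> 45 -> 27

7 -> 45 -> 4 -> 45 -> 27 -> None


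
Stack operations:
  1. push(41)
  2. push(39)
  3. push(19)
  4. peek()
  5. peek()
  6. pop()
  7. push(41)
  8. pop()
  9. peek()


push(41) -> [41]
push(39) -> [41, 39]
push(19) -> [41, 39, 19]
peek()->19
peek()->19
pop()->19, [41, 39]
push(41) -> [41, 39, 41]
pop()->41, [41, 39]
peek()->39

Final stack: [41, 39]


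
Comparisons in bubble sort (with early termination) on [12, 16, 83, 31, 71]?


Algorithm: bubble sort (with early termination)
Input: [12, 16, 83, 31, 71]
Sorted: [12, 16, 31, 71, 83]

7


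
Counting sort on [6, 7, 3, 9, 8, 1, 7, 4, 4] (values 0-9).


Input: [6, 7, 3, 9, 8, 1, 7, 4, 4]
Counts: [0, 1, 0, 1, 2, 0, 1, 2, 1, 1]

Sorted: [1, 3, 4, 4, 6, 7, 7, 8, 9]


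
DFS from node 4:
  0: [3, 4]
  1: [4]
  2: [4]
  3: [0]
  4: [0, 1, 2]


Visit 4, push [2, 1, 0]
Visit 0, push [3]
Visit 3, push []
Visit 1, push []
Visit 2, push []

DFS order: [4, 0, 3, 1, 2]


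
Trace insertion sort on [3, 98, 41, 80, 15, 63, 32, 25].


Initial: [3, 98, 41, 80, 15, 63, 32, 25]
Insert 98: [3, 98, 41, 80, 15, 63, 32, 25]
Insert 41: [3, 41, 98, 80, 15, 63, 32, 25]
Insert 80: [3, 41, 80, 98, 15, 63, 32, 25]
Insert 15: [3, 15, 41, 80, 98, 63, 32, 25]
Insert 63: [3, 15, 41, 63, 80, 98, 32, 25]
Insert 32: [3, 15, 32, 41, 63, 80, 98, 25]
Insert 25: [3, 15, 25, 32, 41, 63, 80, 98]

Sorted: [3, 15, 25, 32, 41, 63, 80, 98]


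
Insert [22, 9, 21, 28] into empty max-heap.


Insert 22: [22]
Insert 9: [22, 9]
Insert 21: [22, 9, 21]
Insert 28: [28, 22, 21, 9]

Final heap: [28, 22, 21, 9]


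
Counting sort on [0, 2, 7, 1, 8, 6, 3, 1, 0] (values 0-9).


Input: [0, 2, 7, 1, 8, 6, 3, 1, 0]
Counts: [2, 2, 1, 1, 0, 0, 1, 1, 1, 0]

Sorted: [0, 0, 1, 1, 2, 3, 6, 7, 8]


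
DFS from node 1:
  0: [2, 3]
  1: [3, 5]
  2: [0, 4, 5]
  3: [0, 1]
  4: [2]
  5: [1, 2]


Visit 1, push [5, 3]
Visit 3, push [0]
Visit 0, push [2]
Visit 2, push [5, 4]
Visit 4, push []
Visit 5, push []

DFS order: [1, 3, 0, 2, 4, 5]


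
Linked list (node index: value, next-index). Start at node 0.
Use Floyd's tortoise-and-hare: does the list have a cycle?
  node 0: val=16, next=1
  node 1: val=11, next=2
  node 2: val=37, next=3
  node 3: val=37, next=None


Floyd's tortoise (slow, +1) and hare (fast, +2):
  init: slow=0, fast=0
  step 1: slow=1, fast=2
  step 2: fast 2->3->None, no cycle

Cycle: no


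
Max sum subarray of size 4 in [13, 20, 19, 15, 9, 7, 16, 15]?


[0:4]: 67
[1:5]: 63
[2:6]: 50
[3:7]: 47
[4:8]: 47

Max: 67 at [0:4]


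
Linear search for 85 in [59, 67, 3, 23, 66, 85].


i=0: 59!=85
i=1: 67!=85
i=2: 3!=85
i=3: 23!=85
i=4: 66!=85
i=5: 85==85 found!

Found at 5, 6 comps


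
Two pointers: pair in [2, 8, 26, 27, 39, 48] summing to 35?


lo=0(2)+hi=5(48)=50
lo=0(2)+hi=4(39)=41
lo=0(2)+hi=3(27)=29
lo=1(8)+hi=3(27)=35

Yes: 8+27=35


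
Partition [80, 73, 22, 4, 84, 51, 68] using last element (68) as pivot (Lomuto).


Pivot: 68
  22 <= 68: swap -> [22, 73, 80, 4, 84, 51, 68]
  4 <= 68: swap -> [22, 4, 80, 73, 84, 51, 68]
  51 <= 68: swap -> [22, 4, 51, 73, 84, 80, 68]
Place pivot at 3: [22, 4, 51, 68, 84, 80, 73]

Partitioned: [22, 4, 51, 68, 84, 80, 73]


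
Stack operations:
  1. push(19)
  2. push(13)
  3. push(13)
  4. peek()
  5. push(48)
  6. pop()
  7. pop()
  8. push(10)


push(19) -> [19]
push(13) -> [19, 13]
push(13) -> [19, 13, 13]
peek()->13
push(48) -> [19, 13, 13, 48]
pop()->48, [19, 13, 13]
pop()->13, [19, 13]
push(10) -> [19, 13, 10]

Final stack: [19, 13, 10]


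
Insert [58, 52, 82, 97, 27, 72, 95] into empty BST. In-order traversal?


Insert 58: root
Insert 52: L from 58
Insert 82: R from 58
Insert 97: R from 58 -> R from 82
Insert 27: L from 58 -> L from 52
Insert 72: R from 58 -> L from 82
Insert 95: R from 58 -> R from 82 -> L from 97

In-order: [27, 52, 58, 72, 82, 95, 97]


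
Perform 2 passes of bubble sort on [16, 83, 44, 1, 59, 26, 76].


Initial: [16, 83, 44, 1, 59, 26, 76]
Pass 1: [16, 44, 1, 59, 26, 76, 83] (5 swaps)
Pass 2: [16, 1, 44, 26, 59, 76, 83] (2 swaps)

After 2 passes: [16, 1, 44, 26, 59, 76, 83]


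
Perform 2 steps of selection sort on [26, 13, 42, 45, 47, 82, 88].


Initial: [26, 13, 42, 45, 47, 82, 88]
Step 1: min=13 at 1
  Swap: [13, 26, 42, 45, 47, 82, 88]
Step 2: min=26 at 1
  Swap: [13, 26, 42, 45, 47, 82, 88]

After 2 steps: [13, 26, 42, 45, 47, 82, 88]


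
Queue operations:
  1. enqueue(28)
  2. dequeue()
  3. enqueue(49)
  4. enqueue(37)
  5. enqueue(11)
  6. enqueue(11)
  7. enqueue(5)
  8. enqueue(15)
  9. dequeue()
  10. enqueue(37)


enqueue(28) -> [28]
dequeue()->28, []
enqueue(49) -> [49]
enqueue(37) -> [49, 37]
enqueue(11) -> [49, 37, 11]
enqueue(11) -> [49, 37, 11, 11]
enqueue(5) -> [49, 37, 11, 11, 5]
enqueue(15) -> [49, 37, 11, 11, 5, 15]
dequeue()->49, [37, 11, 11, 5, 15]
enqueue(37) -> [37, 11, 11, 5, 15, 37]

Final queue: [37, 11, 11, 5, 15, 37]


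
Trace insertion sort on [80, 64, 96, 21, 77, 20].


Initial: [80, 64, 96, 21, 77, 20]
Insert 64: [64, 80, 96, 21, 77, 20]
Insert 96: [64, 80, 96, 21, 77, 20]
Insert 21: [21, 64, 80, 96, 77, 20]
Insert 77: [21, 64, 77, 80, 96, 20]
Insert 20: [20, 21, 64, 77, 80, 96]

Sorted: [20, 21, 64, 77, 80, 96]


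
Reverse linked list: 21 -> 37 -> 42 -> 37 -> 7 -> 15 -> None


Step 1: curr=21, set curr.next=prev(None) | reversed so far: 21
Step 2: curr=37, set curr.next=prev(21) | reversed so far: 37 -> 21
Step 3: curr=42, set curr.next=prev(37) | reversed so far: 42 -> 37 -> 21
Step 4: curr=37, set curr.next=prev(42) | reversed so far: 37 -> 42 -> 37 -> 21
Step 5: curr=7, set curr.next=prev(37) | reversed so far: 7 -> 37 -> 42 -> 37 -> 21
Step 6: curr=15, set curr.next=prev(7) | reversed so far: 15 -> 7 -> 37 -> 42 -> 37 -> 21

15 -> 7 -> 37 -> 42 -> 37 -> 21 -> None


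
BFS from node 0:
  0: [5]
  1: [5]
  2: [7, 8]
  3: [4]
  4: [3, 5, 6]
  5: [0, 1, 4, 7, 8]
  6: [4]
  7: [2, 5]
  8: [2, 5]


Visit 0, enqueue [5]
Visit 5, enqueue [1, 4, 7, 8]
Visit 1, enqueue []
Visit 4, enqueue [3, 6]
Visit 7, enqueue [2]
Visit 8, enqueue []
Visit 3, enqueue []
Visit 6, enqueue []
Visit 2, enqueue []

BFS order: [0, 5, 1, 4, 7, 8, 3, 6, 2]


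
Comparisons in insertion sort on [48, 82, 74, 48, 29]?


Algorithm: insertion sort
Input: [48, 82, 74, 48, 29]
Sorted: [29, 48, 48, 74, 82]

10


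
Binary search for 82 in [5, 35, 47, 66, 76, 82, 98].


Step 1: lo=0, hi=6, mid=3, val=66
Step 2: lo=4, hi=6, mid=5, val=82

Found at index 5


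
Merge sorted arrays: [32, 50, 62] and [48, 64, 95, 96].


Take 32 from A
Take 48 from B
Take 50 from A
Take 62 from A

Merged: [32, 48, 50, 62, 64, 95, 96]


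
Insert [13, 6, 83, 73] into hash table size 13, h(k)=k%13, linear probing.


Insert 13: h=0 -> slot 0
Insert 6: h=6 -> slot 6
Insert 83: h=5 -> slot 5
Insert 73: h=8 -> slot 8

Table: [13, None, None, None, None, 83, 6, None, 73, None, None, None, None]


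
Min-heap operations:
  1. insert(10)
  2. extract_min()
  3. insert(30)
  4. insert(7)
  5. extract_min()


insert(10) -> [10]
extract_min()->10, []
insert(30) -> [30]
insert(7) -> [7, 30]
extract_min()->7, [30]

Final heap: [30]


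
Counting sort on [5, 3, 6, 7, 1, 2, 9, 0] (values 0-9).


Input: [5, 3, 6, 7, 1, 2, 9, 0]
Counts: [1, 1, 1, 1, 0, 1, 1, 1, 0, 1]

Sorted: [0, 1, 2, 3, 5, 6, 7, 9]


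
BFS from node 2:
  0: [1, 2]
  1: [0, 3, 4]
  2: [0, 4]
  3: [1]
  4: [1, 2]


Visit 2, enqueue [0, 4]
Visit 0, enqueue [1]
Visit 4, enqueue []
Visit 1, enqueue [3]
Visit 3, enqueue []

BFS order: [2, 0, 4, 1, 3]


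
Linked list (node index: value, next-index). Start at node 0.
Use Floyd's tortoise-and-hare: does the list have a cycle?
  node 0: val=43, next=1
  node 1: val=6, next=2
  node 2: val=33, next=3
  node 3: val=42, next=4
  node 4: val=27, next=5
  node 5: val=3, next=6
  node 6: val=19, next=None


Floyd's tortoise (slow, +1) and hare (fast, +2):
  init: slow=0, fast=0
  step 1: slow=1, fast=2
  step 2: slow=2, fast=4
  step 3: slow=3, fast=6
  step 4: fast -> None, no cycle

Cycle: no


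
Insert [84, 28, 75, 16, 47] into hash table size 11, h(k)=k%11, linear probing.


Insert 84: h=7 -> slot 7
Insert 28: h=6 -> slot 6
Insert 75: h=9 -> slot 9
Insert 16: h=5 -> slot 5
Insert 47: h=3 -> slot 3

Table: [None, None, None, 47, None, 16, 28, 84, None, 75, None]


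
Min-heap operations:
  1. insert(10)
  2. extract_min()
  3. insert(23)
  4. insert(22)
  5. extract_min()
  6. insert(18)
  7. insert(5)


insert(10) -> [10]
extract_min()->10, []
insert(23) -> [23]
insert(22) -> [22, 23]
extract_min()->22, [23]
insert(18) -> [18, 23]
insert(5) -> [5, 23, 18]

Final heap: [5, 23, 18]


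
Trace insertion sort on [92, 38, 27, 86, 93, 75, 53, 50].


Initial: [92, 38, 27, 86, 93, 75, 53, 50]
Insert 38: [38, 92, 27, 86, 93, 75, 53, 50]
Insert 27: [27, 38, 92, 86, 93, 75, 53, 50]
Insert 86: [27, 38, 86, 92, 93, 75, 53, 50]
Insert 93: [27, 38, 86, 92, 93, 75, 53, 50]
Insert 75: [27, 38, 75, 86, 92, 93, 53, 50]
Insert 53: [27, 38, 53, 75, 86, 92, 93, 50]
Insert 50: [27, 38, 50, 53, 75, 86, 92, 93]

Sorted: [27, 38, 50, 53, 75, 86, 92, 93]


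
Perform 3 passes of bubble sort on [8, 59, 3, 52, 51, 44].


Initial: [8, 59, 3, 52, 51, 44]
Pass 1: [8, 3, 52, 51, 44, 59] (4 swaps)
Pass 2: [3, 8, 51, 44, 52, 59] (3 swaps)
Pass 3: [3, 8, 44, 51, 52, 59] (1 swaps)

After 3 passes: [3, 8, 44, 51, 52, 59]


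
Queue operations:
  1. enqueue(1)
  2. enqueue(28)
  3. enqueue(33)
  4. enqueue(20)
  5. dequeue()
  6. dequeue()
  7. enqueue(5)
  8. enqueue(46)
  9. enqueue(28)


enqueue(1) -> [1]
enqueue(28) -> [1, 28]
enqueue(33) -> [1, 28, 33]
enqueue(20) -> [1, 28, 33, 20]
dequeue()->1, [28, 33, 20]
dequeue()->28, [33, 20]
enqueue(5) -> [33, 20, 5]
enqueue(46) -> [33, 20, 5, 46]
enqueue(28) -> [33, 20, 5, 46, 28]

Final queue: [33, 20, 5, 46, 28]


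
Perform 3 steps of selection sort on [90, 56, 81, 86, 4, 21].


Initial: [90, 56, 81, 86, 4, 21]
Step 1: min=4 at 4
  Swap: [4, 56, 81, 86, 90, 21]
Step 2: min=21 at 5
  Swap: [4, 21, 81, 86, 90, 56]
Step 3: min=56 at 5
  Swap: [4, 21, 56, 86, 90, 81]

After 3 steps: [4, 21, 56, 86, 90, 81]


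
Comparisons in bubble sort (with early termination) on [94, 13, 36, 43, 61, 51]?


Algorithm: bubble sort (with early termination)
Input: [94, 13, 36, 43, 61, 51]
Sorted: [13, 36, 43, 51, 61, 94]

12


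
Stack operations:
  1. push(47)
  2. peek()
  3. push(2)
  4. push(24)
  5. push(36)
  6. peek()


push(47) -> [47]
peek()->47
push(2) -> [47, 2]
push(24) -> [47, 2, 24]
push(36) -> [47, 2, 24, 36]
peek()->36

Final stack: [47, 2, 24, 36]


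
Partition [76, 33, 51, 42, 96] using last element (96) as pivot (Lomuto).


Pivot: 96
  76 <= 96: advance i (no swap)
  33 <= 96: advance i (no swap)
  51 <= 96: advance i (no swap)
  42 <= 96: advance i (no swap)
Place pivot at 4: [76, 33, 51, 42, 96]

Partitioned: [76, 33, 51, 42, 96]


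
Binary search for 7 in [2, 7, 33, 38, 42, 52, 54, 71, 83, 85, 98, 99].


Step 1: lo=0, hi=11, mid=5, val=52
Step 2: lo=0, hi=4, mid=2, val=33
Step 3: lo=0, hi=1, mid=0, val=2
Step 4: lo=1, hi=1, mid=1, val=7

Found at index 1


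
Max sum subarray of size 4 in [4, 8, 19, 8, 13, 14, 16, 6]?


[0:4]: 39
[1:5]: 48
[2:6]: 54
[3:7]: 51
[4:8]: 49

Max: 54 at [2:6]


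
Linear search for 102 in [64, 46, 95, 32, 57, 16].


i=0: 64!=102
i=1: 46!=102
i=2: 95!=102
i=3: 32!=102
i=4: 57!=102
i=5: 16!=102

Not found, 6 comps


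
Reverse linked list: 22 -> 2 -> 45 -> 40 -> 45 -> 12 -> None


Step 1: curr=22, set curr.next=prev(None) | reversed so far: 22
Step 2: curr=2, set curr.next=prev(22) | reversed so far: 2 -> 22
Step 3: curr=45, set curr.next=prev(2) | reversed so far: 45 -> 2 -> 22
Step 4: curr=40, set curr.next=prev(45) | reversed so far: 40 -> 45 -> 2 -> 22
Step 5: curr=45, set curr.next=prev(40) | reversed so far: 45 -> 40 -> 45 -> 2 -> 22
Step 6: curr=12, set curr.next=prev(45) | reversed so far: 12 -> 45 -> 40 -> 45 -> 2 -> 22

12 -> 45 -> 40 -> 45 -> 2 -> 22 -> None


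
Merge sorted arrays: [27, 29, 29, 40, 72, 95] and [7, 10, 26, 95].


Take 7 from B
Take 10 from B
Take 26 from B
Take 27 from A
Take 29 from A
Take 29 from A
Take 40 from A
Take 72 from A
Take 95 from A

Merged: [7, 10, 26, 27, 29, 29, 40, 72, 95, 95]


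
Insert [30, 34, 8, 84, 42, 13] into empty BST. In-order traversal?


Insert 30: root
Insert 34: R from 30
Insert 8: L from 30
Insert 84: R from 30 -> R from 34
Insert 42: R from 30 -> R from 34 -> L from 84
Insert 13: L from 30 -> R from 8

In-order: [8, 13, 30, 34, 42, 84]


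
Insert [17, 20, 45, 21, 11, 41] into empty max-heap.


Insert 17: [17]
Insert 20: [20, 17]
Insert 45: [45, 17, 20]
Insert 21: [45, 21, 20, 17]
Insert 11: [45, 21, 20, 17, 11]
Insert 41: [45, 21, 41, 17, 11, 20]

Final heap: [45, 21, 41, 17, 11, 20]


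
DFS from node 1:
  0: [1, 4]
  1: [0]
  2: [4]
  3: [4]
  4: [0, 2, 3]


Visit 1, push [0]
Visit 0, push [4]
Visit 4, push [3, 2]
Visit 2, push []
Visit 3, push []

DFS order: [1, 0, 4, 2, 3]


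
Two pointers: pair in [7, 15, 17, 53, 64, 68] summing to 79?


lo=0(7)+hi=5(68)=75
lo=1(15)+hi=5(68)=83
lo=1(15)+hi=4(64)=79

Yes: 15+64=79


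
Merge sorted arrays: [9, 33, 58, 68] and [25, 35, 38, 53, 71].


Take 9 from A
Take 25 from B
Take 33 from A
Take 35 from B
Take 38 from B
Take 53 from B
Take 58 from A
Take 68 from A

Merged: [9, 25, 33, 35, 38, 53, 58, 68, 71]


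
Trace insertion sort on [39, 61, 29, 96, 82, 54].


Initial: [39, 61, 29, 96, 82, 54]
Insert 61: [39, 61, 29, 96, 82, 54]
Insert 29: [29, 39, 61, 96, 82, 54]
Insert 96: [29, 39, 61, 96, 82, 54]
Insert 82: [29, 39, 61, 82, 96, 54]
Insert 54: [29, 39, 54, 61, 82, 96]

Sorted: [29, 39, 54, 61, 82, 96]


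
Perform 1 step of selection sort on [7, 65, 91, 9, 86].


Initial: [7, 65, 91, 9, 86]
Step 1: min=7 at 0
  Swap: [7, 65, 91, 9, 86]

After 1 step: [7, 65, 91, 9, 86]


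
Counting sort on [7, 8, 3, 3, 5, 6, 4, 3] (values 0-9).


Input: [7, 8, 3, 3, 5, 6, 4, 3]
Counts: [0, 0, 0, 3, 1, 1, 1, 1, 1, 0]

Sorted: [3, 3, 3, 4, 5, 6, 7, 8]


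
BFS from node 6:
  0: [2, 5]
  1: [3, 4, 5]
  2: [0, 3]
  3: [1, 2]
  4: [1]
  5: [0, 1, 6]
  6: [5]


Visit 6, enqueue [5]
Visit 5, enqueue [0, 1]
Visit 0, enqueue [2]
Visit 1, enqueue [3, 4]
Visit 2, enqueue []
Visit 3, enqueue []
Visit 4, enqueue []

BFS order: [6, 5, 0, 1, 2, 3, 4]


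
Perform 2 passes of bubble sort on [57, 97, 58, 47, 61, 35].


Initial: [57, 97, 58, 47, 61, 35]
Pass 1: [57, 58, 47, 61, 35, 97] (4 swaps)
Pass 2: [57, 47, 58, 35, 61, 97] (2 swaps)

After 2 passes: [57, 47, 58, 35, 61, 97]


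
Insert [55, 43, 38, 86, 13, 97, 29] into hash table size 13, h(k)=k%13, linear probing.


Insert 55: h=3 -> slot 3
Insert 43: h=4 -> slot 4
Insert 38: h=12 -> slot 12
Insert 86: h=8 -> slot 8
Insert 13: h=0 -> slot 0
Insert 97: h=6 -> slot 6
Insert 29: h=3, 2 probes -> slot 5

Table: [13, None, None, 55, 43, 29, 97, None, 86, None, None, None, 38]


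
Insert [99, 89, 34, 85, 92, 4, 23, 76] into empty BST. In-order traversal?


Insert 99: root
Insert 89: L from 99
Insert 34: L from 99 -> L from 89
Insert 85: L from 99 -> L from 89 -> R from 34
Insert 92: L from 99 -> R from 89
Insert 4: L from 99 -> L from 89 -> L from 34
Insert 23: L from 99 -> L from 89 -> L from 34 -> R from 4
Insert 76: L from 99 -> L from 89 -> R from 34 -> L from 85

In-order: [4, 23, 34, 76, 85, 89, 92, 99]


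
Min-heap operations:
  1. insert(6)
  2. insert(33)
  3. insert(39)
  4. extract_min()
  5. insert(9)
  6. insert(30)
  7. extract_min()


insert(6) -> [6]
insert(33) -> [6, 33]
insert(39) -> [6, 33, 39]
extract_min()->6, [33, 39]
insert(9) -> [9, 39, 33]
insert(30) -> [9, 30, 33, 39]
extract_min()->9, [30, 39, 33]

Final heap: [30, 39, 33]


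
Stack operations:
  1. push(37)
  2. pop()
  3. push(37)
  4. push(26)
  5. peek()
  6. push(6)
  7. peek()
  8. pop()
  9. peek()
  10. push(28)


push(37) -> [37]
pop()->37, []
push(37) -> [37]
push(26) -> [37, 26]
peek()->26
push(6) -> [37, 26, 6]
peek()->6
pop()->6, [37, 26]
peek()->26
push(28) -> [37, 26, 28]

Final stack: [37, 26, 28]


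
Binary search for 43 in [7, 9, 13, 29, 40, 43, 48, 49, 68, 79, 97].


Step 1: lo=0, hi=10, mid=5, val=43

Found at index 5


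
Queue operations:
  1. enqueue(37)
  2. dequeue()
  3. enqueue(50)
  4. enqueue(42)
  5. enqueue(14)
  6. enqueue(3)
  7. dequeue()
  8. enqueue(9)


enqueue(37) -> [37]
dequeue()->37, []
enqueue(50) -> [50]
enqueue(42) -> [50, 42]
enqueue(14) -> [50, 42, 14]
enqueue(3) -> [50, 42, 14, 3]
dequeue()->50, [42, 14, 3]
enqueue(9) -> [42, 14, 3, 9]

Final queue: [42, 14, 3, 9]


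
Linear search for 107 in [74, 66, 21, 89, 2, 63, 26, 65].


i=0: 74!=107
i=1: 66!=107
i=2: 21!=107
i=3: 89!=107
i=4: 2!=107
i=5: 63!=107
i=6: 26!=107
i=7: 65!=107

Not found, 8 comps


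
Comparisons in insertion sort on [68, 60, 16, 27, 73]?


Algorithm: insertion sort
Input: [68, 60, 16, 27, 73]
Sorted: [16, 27, 60, 68, 73]

7


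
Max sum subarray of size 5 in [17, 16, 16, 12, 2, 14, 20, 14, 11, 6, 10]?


[0:5]: 63
[1:6]: 60
[2:7]: 64
[3:8]: 62
[4:9]: 61
[5:10]: 65
[6:11]: 61

Max: 65 at [5:10]


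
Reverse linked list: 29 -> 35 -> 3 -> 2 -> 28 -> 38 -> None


Step 1: curr=29, set curr.next=prev(None) | reversed so far: 29
Step 2: curr=35, set curr.next=prev(29) | reversed so far: 35 -> 29
Step 3: curr=3, set curr.next=prev(35) | reversed so far: 3 -> 35 -> 29
Step 4: curr=2, set curr.next=prev(3) | reversed so far: 2 -> 3 -> 35 -> 29
Step 5: curr=28, set curr.next=prev(2) | reversed so far: 28 -> 2 -> 3 -> 35 -> 29
Step 6: curr=38, set curr.next=prev(28) | reversed so far: 38 -> 28 -> 2 -> 3 -> 35 -> 29

38 -> 28 -> 2 -> 3 -> 35 -> 29 -> None


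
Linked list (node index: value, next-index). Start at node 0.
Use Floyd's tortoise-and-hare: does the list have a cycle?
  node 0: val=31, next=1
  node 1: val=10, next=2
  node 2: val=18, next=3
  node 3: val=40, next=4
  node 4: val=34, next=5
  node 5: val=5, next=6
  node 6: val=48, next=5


Floyd's tortoise (slow, +1) and hare (fast, +2):
  init: slow=0, fast=0
  step 1: slow=1, fast=2
  step 2: slow=2, fast=4
  step 3: slow=3, fast=6
  step 4: slow=4, fast=6
  step 5: slow=5, fast=6
  step 6: slow=6, fast=6
  slow == fast at node 6: cycle detected

Cycle: yes


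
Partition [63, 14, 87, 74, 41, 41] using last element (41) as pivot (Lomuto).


Pivot: 41
  14 <= 41: swap -> [14, 63, 87, 74, 41, 41]
  41 <= 41: swap -> [14, 41, 87, 74, 63, 41]
Place pivot at 2: [14, 41, 41, 74, 63, 87]

Partitioned: [14, 41, 41, 74, 63, 87]


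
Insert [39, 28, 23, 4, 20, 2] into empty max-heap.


Insert 39: [39]
Insert 28: [39, 28]
Insert 23: [39, 28, 23]
Insert 4: [39, 28, 23, 4]
Insert 20: [39, 28, 23, 4, 20]
Insert 2: [39, 28, 23, 4, 20, 2]

Final heap: [39, 28, 23, 4, 20, 2]


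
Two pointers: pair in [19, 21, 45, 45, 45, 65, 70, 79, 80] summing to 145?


lo=0(19)+hi=8(80)=99
lo=1(21)+hi=8(80)=101
lo=2(45)+hi=8(80)=125
lo=3(45)+hi=8(80)=125
lo=4(45)+hi=8(80)=125
lo=5(65)+hi=8(80)=145

Yes: 65+80=145


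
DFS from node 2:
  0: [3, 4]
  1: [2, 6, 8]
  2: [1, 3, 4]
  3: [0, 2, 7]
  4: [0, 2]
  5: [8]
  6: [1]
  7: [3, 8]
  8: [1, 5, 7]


Visit 2, push [4, 3, 1]
Visit 1, push [8, 6]
Visit 6, push []
Visit 8, push [7, 5]
Visit 5, push []
Visit 7, push [3]
Visit 3, push [0]
Visit 0, push [4]
Visit 4, push []

DFS order: [2, 1, 6, 8, 5, 7, 3, 0, 4]


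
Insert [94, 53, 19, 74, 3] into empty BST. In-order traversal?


Insert 94: root
Insert 53: L from 94
Insert 19: L from 94 -> L from 53
Insert 74: L from 94 -> R from 53
Insert 3: L from 94 -> L from 53 -> L from 19

In-order: [3, 19, 53, 74, 94]


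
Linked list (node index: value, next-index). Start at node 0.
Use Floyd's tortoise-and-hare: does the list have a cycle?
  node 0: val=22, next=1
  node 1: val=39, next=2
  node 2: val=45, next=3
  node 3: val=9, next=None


Floyd's tortoise (slow, +1) and hare (fast, +2):
  init: slow=0, fast=0
  step 1: slow=1, fast=2
  step 2: fast 2->3->None, no cycle

Cycle: no


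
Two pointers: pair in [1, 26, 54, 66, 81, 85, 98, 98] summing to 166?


lo=0(1)+hi=7(98)=99
lo=1(26)+hi=7(98)=124
lo=2(54)+hi=7(98)=152
lo=3(66)+hi=7(98)=164
lo=4(81)+hi=7(98)=179
lo=4(81)+hi=6(98)=179
lo=4(81)+hi=5(85)=166

Yes: 81+85=166


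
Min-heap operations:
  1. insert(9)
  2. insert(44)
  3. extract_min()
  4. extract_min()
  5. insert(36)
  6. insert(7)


insert(9) -> [9]
insert(44) -> [9, 44]
extract_min()->9, [44]
extract_min()->44, []
insert(36) -> [36]
insert(7) -> [7, 36]

Final heap: [7, 36]


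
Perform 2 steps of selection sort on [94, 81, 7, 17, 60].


Initial: [94, 81, 7, 17, 60]
Step 1: min=7 at 2
  Swap: [7, 81, 94, 17, 60]
Step 2: min=17 at 3
  Swap: [7, 17, 94, 81, 60]

After 2 steps: [7, 17, 94, 81, 60]


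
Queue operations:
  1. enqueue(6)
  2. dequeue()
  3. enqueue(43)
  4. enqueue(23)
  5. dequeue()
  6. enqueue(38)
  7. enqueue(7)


enqueue(6) -> [6]
dequeue()->6, []
enqueue(43) -> [43]
enqueue(23) -> [43, 23]
dequeue()->43, [23]
enqueue(38) -> [23, 38]
enqueue(7) -> [23, 38, 7]

Final queue: [23, 38, 7]


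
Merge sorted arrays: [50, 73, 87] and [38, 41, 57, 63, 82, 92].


Take 38 from B
Take 41 from B
Take 50 from A
Take 57 from B
Take 63 from B
Take 73 from A
Take 82 from B
Take 87 from A

Merged: [38, 41, 50, 57, 63, 73, 82, 87, 92]


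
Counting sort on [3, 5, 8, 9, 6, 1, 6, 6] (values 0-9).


Input: [3, 5, 8, 9, 6, 1, 6, 6]
Counts: [0, 1, 0, 1, 0, 1, 3, 0, 1, 1]

Sorted: [1, 3, 5, 6, 6, 6, 8, 9]


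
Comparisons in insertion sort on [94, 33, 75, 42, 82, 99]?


Algorithm: insertion sort
Input: [94, 33, 75, 42, 82, 99]
Sorted: [33, 42, 75, 82, 94, 99]

9


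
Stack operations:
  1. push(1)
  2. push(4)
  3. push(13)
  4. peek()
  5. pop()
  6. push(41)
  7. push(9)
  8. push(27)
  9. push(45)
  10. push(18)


push(1) -> [1]
push(4) -> [1, 4]
push(13) -> [1, 4, 13]
peek()->13
pop()->13, [1, 4]
push(41) -> [1, 4, 41]
push(9) -> [1, 4, 41, 9]
push(27) -> [1, 4, 41, 9, 27]
push(45) -> [1, 4, 41, 9, 27, 45]
push(18) -> [1, 4, 41, 9, 27, 45, 18]

Final stack: [1, 4, 41, 9, 27, 45, 18]


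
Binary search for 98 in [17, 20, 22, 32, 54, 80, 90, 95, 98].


Step 1: lo=0, hi=8, mid=4, val=54
Step 2: lo=5, hi=8, mid=6, val=90
Step 3: lo=7, hi=8, mid=7, val=95
Step 4: lo=8, hi=8, mid=8, val=98

Found at index 8


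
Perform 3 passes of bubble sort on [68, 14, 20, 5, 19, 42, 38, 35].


Initial: [68, 14, 20, 5, 19, 42, 38, 35]
Pass 1: [14, 20, 5, 19, 42, 38, 35, 68] (7 swaps)
Pass 2: [14, 5, 19, 20, 38, 35, 42, 68] (4 swaps)
Pass 3: [5, 14, 19, 20, 35, 38, 42, 68] (2 swaps)

After 3 passes: [5, 14, 19, 20, 35, 38, 42, 68]


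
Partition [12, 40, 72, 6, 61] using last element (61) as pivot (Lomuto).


Pivot: 61
  12 <= 61: advance i (no swap)
  40 <= 61: advance i (no swap)
  6 <= 61: swap -> [12, 40, 6, 72, 61]
Place pivot at 3: [12, 40, 6, 61, 72]

Partitioned: [12, 40, 6, 61, 72]


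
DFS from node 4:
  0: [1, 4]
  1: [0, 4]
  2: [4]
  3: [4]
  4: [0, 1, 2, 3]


Visit 4, push [3, 2, 1, 0]
Visit 0, push [1]
Visit 1, push []
Visit 2, push []
Visit 3, push []

DFS order: [4, 0, 1, 2, 3]


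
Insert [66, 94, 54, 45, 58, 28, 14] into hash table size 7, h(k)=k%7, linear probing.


Insert 66: h=3 -> slot 3
Insert 94: h=3, 1 probes -> slot 4
Insert 54: h=5 -> slot 5
Insert 45: h=3, 3 probes -> slot 6
Insert 58: h=2 -> slot 2
Insert 28: h=0 -> slot 0
Insert 14: h=0, 1 probes -> slot 1

Table: [28, 14, 58, 66, 94, 54, 45]


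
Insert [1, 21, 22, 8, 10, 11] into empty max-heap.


Insert 1: [1]
Insert 21: [21, 1]
Insert 22: [22, 1, 21]
Insert 8: [22, 8, 21, 1]
Insert 10: [22, 10, 21, 1, 8]
Insert 11: [22, 10, 21, 1, 8, 11]

Final heap: [22, 10, 21, 1, 8, 11]


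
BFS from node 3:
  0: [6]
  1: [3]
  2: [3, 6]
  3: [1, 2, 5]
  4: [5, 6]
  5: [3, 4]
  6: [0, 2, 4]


Visit 3, enqueue [1, 2, 5]
Visit 1, enqueue []
Visit 2, enqueue [6]
Visit 5, enqueue [4]
Visit 6, enqueue [0]
Visit 4, enqueue []
Visit 0, enqueue []

BFS order: [3, 1, 2, 5, 6, 4, 0]


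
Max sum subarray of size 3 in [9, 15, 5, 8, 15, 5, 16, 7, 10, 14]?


[0:3]: 29
[1:4]: 28
[2:5]: 28
[3:6]: 28
[4:7]: 36
[5:8]: 28
[6:9]: 33
[7:10]: 31

Max: 36 at [4:7]


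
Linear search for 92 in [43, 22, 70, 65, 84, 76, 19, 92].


i=0: 43!=92
i=1: 22!=92
i=2: 70!=92
i=3: 65!=92
i=4: 84!=92
i=5: 76!=92
i=6: 19!=92
i=7: 92==92 found!

Found at 7, 8 comps


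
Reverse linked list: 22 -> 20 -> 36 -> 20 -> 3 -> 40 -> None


Step 1: curr=22, set curr.next=prev(None) | reversed so far: 22
Step 2: curr=20, set curr.next=prev(22) | reversed so far: 20 -> 22
Step 3: curr=36, set curr.next=prev(20) | reversed so far: 36 -> 20 -> 22
Step 4: curr=20, set curr.next=prev(36) | reversed so far: 20 -> 36 -> 20 -> 22
Step 5: curr=3, set curr.next=prev(20) | reversed so far: 3 -> 20 -> 36 -> 20 -> 22
Step 6: curr=40, set curr.next=prev(3) | reversed so far: 40 -> 3 -> 20 -> 36 -> 20 -> 22

40 -> 3 -> 20 -> 36 -> 20 -> 22 -> None


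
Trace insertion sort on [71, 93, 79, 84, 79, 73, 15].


Initial: [71, 93, 79, 84, 79, 73, 15]
Insert 93: [71, 93, 79, 84, 79, 73, 15]
Insert 79: [71, 79, 93, 84, 79, 73, 15]
Insert 84: [71, 79, 84, 93, 79, 73, 15]
Insert 79: [71, 79, 79, 84, 93, 73, 15]
Insert 73: [71, 73, 79, 79, 84, 93, 15]
Insert 15: [15, 71, 73, 79, 79, 84, 93]

Sorted: [15, 71, 73, 79, 79, 84, 93]


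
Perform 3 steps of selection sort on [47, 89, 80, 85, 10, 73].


Initial: [47, 89, 80, 85, 10, 73]
Step 1: min=10 at 4
  Swap: [10, 89, 80, 85, 47, 73]
Step 2: min=47 at 4
  Swap: [10, 47, 80, 85, 89, 73]
Step 3: min=73 at 5
  Swap: [10, 47, 73, 85, 89, 80]

After 3 steps: [10, 47, 73, 85, 89, 80]


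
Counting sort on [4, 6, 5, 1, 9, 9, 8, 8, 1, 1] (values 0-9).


Input: [4, 6, 5, 1, 9, 9, 8, 8, 1, 1]
Counts: [0, 3, 0, 0, 1, 1, 1, 0, 2, 2]

Sorted: [1, 1, 1, 4, 5, 6, 8, 8, 9, 9]


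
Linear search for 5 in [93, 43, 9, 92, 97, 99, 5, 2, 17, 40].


i=0: 93!=5
i=1: 43!=5
i=2: 9!=5
i=3: 92!=5
i=4: 97!=5
i=5: 99!=5
i=6: 5==5 found!

Found at 6, 7 comps


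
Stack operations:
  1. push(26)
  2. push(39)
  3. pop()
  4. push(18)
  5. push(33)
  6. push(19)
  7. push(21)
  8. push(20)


push(26) -> [26]
push(39) -> [26, 39]
pop()->39, [26]
push(18) -> [26, 18]
push(33) -> [26, 18, 33]
push(19) -> [26, 18, 33, 19]
push(21) -> [26, 18, 33, 19, 21]
push(20) -> [26, 18, 33, 19, 21, 20]

Final stack: [26, 18, 33, 19, 21, 20]


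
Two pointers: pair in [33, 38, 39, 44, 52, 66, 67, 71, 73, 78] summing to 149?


lo=0(33)+hi=9(78)=111
lo=1(38)+hi=9(78)=116
lo=2(39)+hi=9(78)=117
lo=3(44)+hi=9(78)=122
lo=4(52)+hi=9(78)=130
lo=5(66)+hi=9(78)=144
lo=6(67)+hi=9(78)=145
lo=7(71)+hi=9(78)=149

Yes: 71+78=149


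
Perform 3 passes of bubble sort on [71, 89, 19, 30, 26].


Initial: [71, 89, 19, 30, 26]
Pass 1: [71, 19, 30, 26, 89] (3 swaps)
Pass 2: [19, 30, 26, 71, 89] (3 swaps)
Pass 3: [19, 26, 30, 71, 89] (1 swaps)

After 3 passes: [19, 26, 30, 71, 89]


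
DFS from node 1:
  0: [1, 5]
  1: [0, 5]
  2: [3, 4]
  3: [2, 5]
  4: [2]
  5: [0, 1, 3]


Visit 1, push [5, 0]
Visit 0, push [5]
Visit 5, push [3]
Visit 3, push [2]
Visit 2, push [4]
Visit 4, push []

DFS order: [1, 0, 5, 3, 2, 4]


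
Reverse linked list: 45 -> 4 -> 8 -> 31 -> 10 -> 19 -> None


Step 1: curr=45, set curr.next=prev(None) | reversed so far: 45
Step 2: curr=4, set curr.next=prev(45) | reversed so far: 4 -> 45
Step 3: curr=8, set curr.next=prev(4) | reversed so far: 8 -> 4 -> 45
Step 4: curr=31, set curr.next=prev(8) | reversed so far: 31 -> 8 -> 4 -> 45
Step 5: curr=10, set curr.next=prev(31) | reversed so far: 10 -> 31 -> 8 -> 4 -> 45
Step 6: curr=19, set curr.next=prev(10) | reversed so far: 19 -> 10 -> 31 -> 8 -> 4 -> 45

19 -> 10 -> 31 -> 8 -> 4 -> 45 -> None


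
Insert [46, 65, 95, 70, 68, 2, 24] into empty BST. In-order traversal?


Insert 46: root
Insert 65: R from 46
Insert 95: R from 46 -> R from 65
Insert 70: R from 46 -> R from 65 -> L from 95
Insert 68: R from 46 -> R from 65 -> L from 95 -> L from 70
Insert 2: L from 46
Insert 24: L from 46 -> R from 2

In-order: [2, 24, 46, 65, 68, 70, 95]


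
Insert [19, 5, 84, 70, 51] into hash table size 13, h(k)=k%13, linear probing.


Insert 19: h=6 -> slot 6
Insert 5: h=5 -> slot 5
Insert 84: h=6, 1 probes -> slot 7
Insert 70: h=5, 3 probes -> slot 8
Insert 51: h=12 -> slot 12

Table: [None, None, None, None, None, 5, 19, 84, 70, None, None, None, 51]


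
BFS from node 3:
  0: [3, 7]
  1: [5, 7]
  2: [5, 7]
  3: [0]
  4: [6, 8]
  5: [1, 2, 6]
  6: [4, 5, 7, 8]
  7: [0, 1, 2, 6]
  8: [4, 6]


Visit 3, enqueue [0]
Visit 0, enqueue [7]
Visit 7, enqueue [1, 2, 6]
Visit 1, enqueue [5]
Visit 2, enqueue []
Visit 6, enqueue [4, 8]
Visit 5, enqueue []
Visit 4, enqueue []
Visit 8, enqueue []

BFS order: [3, 0, 7, 1, 2, 6, 5, 4, 8]


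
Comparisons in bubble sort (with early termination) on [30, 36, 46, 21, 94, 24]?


Algorithm: bubble sort (with early termination)
Input: [30, 36, 46, 21, 94, 24]
Sorted: [21, 24, 30, 36, 46, 94]

15


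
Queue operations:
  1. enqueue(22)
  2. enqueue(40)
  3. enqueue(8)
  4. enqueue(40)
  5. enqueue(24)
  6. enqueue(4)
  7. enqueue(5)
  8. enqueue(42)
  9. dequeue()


enqueue(22) -> [22]
enqueue(40) -> [22, 40]
enqueue(8) -> [22, 40, 8]
enqueue(40) -> [22, 40, 8, 40]
enqueue(24) -> [22, 40, 8, 40, 24]
enqueue(4) -> [22, 40, 8, 40, 24, 4]
enqueue(5) -> [22, 40, 8, 40, 24, 4, 5]
enqueue(42) -> [22, 40, 8, 40, 24, 4, 5, 42]
dequeue()->22, [40, 8, 40, 24, 4, 5, 42]

Final queue: [40, 8, 40, 24, 4, 5, 42]


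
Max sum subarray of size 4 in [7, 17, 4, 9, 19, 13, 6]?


[0:4]: 37
[1:5]: 49
[2:6]: 45
[3:7]: 47

Max: 49 at [1:5]


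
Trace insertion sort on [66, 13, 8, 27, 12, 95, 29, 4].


Initial: [66, 13, 8, 27, 12, 95, 29, 4]
Insert 13: [13, 66, 8, 27, 12, 95, 29, 4]
Insert 8: [8, 13, 66, 27, 12, 95, 29, 4]
Insert 27: [8, 13, 27, 66, 12, 95, 29, 4]
Insert 12: [8, 12, 13, 27, 66, 95, 29, 4]
Insert 95: [8, 12, 13, 27, 66, 95, 29, 4]
Insert 29: [8, 12, 13, 27, 29, 66, 95, 4]
Insert 4: [4, 8, 12, 13, 27, 29, 66, 95]

Sorted: [4, 8, 12, 13, 27, 29, 66, 95]


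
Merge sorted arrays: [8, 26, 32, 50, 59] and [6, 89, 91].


Take 6 from B
Take 8 from A
Take 26 from A
Take 32 from A
Take 50 from A
Take 59 from A

Merged: [6, 8, 26, 32, 50, 59, 89, 91]


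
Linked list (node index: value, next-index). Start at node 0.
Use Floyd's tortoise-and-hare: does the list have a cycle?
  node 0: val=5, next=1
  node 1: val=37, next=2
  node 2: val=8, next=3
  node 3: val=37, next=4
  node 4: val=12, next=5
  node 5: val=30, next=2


Floyd's tortoise (slow, +1) and hare (fast, +2):
  init: slow=0, fast=0
  step 1: slow=1, fast=2
  step 2: slow=2, fast=4
  step 3: slow=3, fast=2
  step 4: slow=4, fast=4
  slow == fast at node 4: cycle detected

Cycle: yes


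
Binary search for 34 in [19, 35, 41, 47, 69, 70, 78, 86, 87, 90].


Step 1: lo=0, hi=9, mid=4, val=69
Step 2: lo=0, hi=3, mid=1, val=35
Step 3: lo=0, hi=0, mid=0, val=19

Not found


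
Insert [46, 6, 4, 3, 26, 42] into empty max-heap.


Insert 46: [46]
Insert 6: [46, 6]
Insert 4: [46, 6, 4]
Insert 3: [46, 6, 4, 3]
Insert 26: [46, 26, 4, 3, 6]
Insert 42: [46, 26, 42, 3, 6, 4]

Final heap: [46, 26, 42, 3, 6, 4]


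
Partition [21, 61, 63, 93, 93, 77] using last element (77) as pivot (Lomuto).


Pivot: 77
  21 <= 77: advance i (no swap)
  61 <= 77: advance i (no swap)
  63 <= 77: advance i (no swap)
Place pivot at 3: [21, 61, 63, 77, 93, 93]

Partitioned: [21, 61, 63, 77, 93, 93]


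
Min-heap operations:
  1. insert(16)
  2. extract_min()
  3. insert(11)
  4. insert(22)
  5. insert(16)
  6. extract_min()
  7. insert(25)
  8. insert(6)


insert(16) -> [16]
extract_min()->16, []
insert(11) -> [11]
insert(22) -> [11, 22]
insert(16) -> [11, 22, 16]
extract_min()->11, [16, 22]
insert(25) -> [16, 22, 25]
insert(6) -> [6, 16, 25, 22]

Final heap: [6, 16, 25, 22]


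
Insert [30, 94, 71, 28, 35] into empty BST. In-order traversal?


Insert 30: root
Insert 94: R from 30
Insert 71: R from 30 -> L from 94
Insert 28: L from 30
Insert 35: R from 30 -> L from 94 -> L from 71

In-order: [28, 30, 35, 71, 94]


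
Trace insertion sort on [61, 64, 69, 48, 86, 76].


Initial: [61, 64, 69, 48, 86, 76]
Insert 64: [61, 64, 69, 48, 86, 76]
Insert 69: [61, 64, 69, 48, 86, 76]
Insert 48: [48, 61, 64, 69, 86, 76]
Insert 86: [48, 61, 64, 69, 86, 76]
Insert 76: [48, 61, 64, 69, 76, 86]

Sorted: [48, 61, 64, 69, 76, 86]


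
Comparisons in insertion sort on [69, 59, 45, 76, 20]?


Algorithm: insertion sort
Input: [69, 59, 45, 76, 20]
Sorted: [20, 45, 59, 69, 76]

8


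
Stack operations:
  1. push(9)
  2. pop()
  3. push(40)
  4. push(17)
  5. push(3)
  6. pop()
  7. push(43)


push(9) -> [9]
pop()->9, []
push(40) -> [40]
push(17) -> [40, 17]
push(3) -> [40, 17, 3]
pop()->3, [40, 17]
push(43) -> [40, 17, 43]

Final stack: [40, 17, 43]


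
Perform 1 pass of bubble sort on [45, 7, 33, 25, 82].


Initial: [45, 7, 33, 25, 82]
Pass 1: [7, 33, 25, 45, 82] (3 swaps)

After 1 pass: [7, 33, 25, 45, 82]


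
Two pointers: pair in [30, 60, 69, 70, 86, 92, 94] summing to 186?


lo=0(30)+hi=6(94)=124
lo=1(60)+hi=6(94)=154
lo=2(69)+hi=6(94)=163
lo=3(70)+hi=6(94)=164
lo=4(86)+hi=6(94)=180
lo=5(92)+hi=6(94)=186

Yes: 92+94=186


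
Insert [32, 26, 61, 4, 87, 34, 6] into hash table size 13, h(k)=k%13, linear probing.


Insert 32: h=6 -> slot 6
Insert 26: h=0 -> slot 0
Insert 61: h=9 -> slot 9
Insert 4: h=4 -> slot 4
Insert 87: h=9, 1 probes -> slot 10
Insert 34: h=8 -> slot 8
Insert 6: h=6, 1 probes -> slot 7

Table: [26, None, None, None, 4, None, 32, 6, 34, 61, 87, None, None]


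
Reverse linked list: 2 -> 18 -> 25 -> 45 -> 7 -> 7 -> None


Step 1: curr=2, set curr.next=prev(None) | reversed so far: 2
Step 2: curr=18, set curr.next=prev(2) | reversed so far: 18 -> 2
Step 3: curr=25, set curr.next=prev(18) | reversed so far: 25 -> 18 -> 2
Step 4: curr=45, set curr.next=prev(25) | reversed so far: 45 -> 25 -> 18 -> 2
Step 5: curr=7, set curr.next=prev(45) | reversed so far: 7 -> 45 -> 25 -> 18 -> 2
Step 6: curr=7, set curr.next=prev(7) | reversed so far: 7 -> 7 -> 45 -> 25 -> 18 -> 2

7 -> 7 -> 45 -> 25 -> 18 -> 2 -> None


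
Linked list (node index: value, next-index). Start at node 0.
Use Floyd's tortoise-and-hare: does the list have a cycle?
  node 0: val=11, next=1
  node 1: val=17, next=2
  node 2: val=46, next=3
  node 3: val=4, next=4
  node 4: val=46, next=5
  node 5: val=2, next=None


Floyd's tortoise (slow, +1) and hare (fast, +2):
  init: slow=0, fast=0
  step 1: slow=1, fast=2
  step 2: slow=2, fast=4
  step 3: fast 4->5->None, no cycle

Cycle: no


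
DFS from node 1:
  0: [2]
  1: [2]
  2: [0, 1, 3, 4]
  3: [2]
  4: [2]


Visit 1, push [2]
Visit 2, push [4, 3, 0]
Visit 0, push []
Visit 3, push []
Visit 4, push []

DFS order: [1, 2, 0, 3, 4]


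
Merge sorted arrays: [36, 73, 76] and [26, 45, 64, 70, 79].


Take 26 from B
Take 36 from A
Take 45 from B
Take 64 from B
Take 70 from B
Take 73 from A
Take 76 from A

Merged: [26, 36, 45, 64, 70, 73, 76, 79]


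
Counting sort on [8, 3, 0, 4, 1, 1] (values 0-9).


Input: [8, 3, 0, 4, 1, 1]
Counts: [1, 2, 0, 1, 1, 0, 0, 0, 1, 0]

Sorted: [0, 1, 1, 3, 4, 8]


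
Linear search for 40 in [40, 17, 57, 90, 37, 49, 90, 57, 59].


i=0: 40==40 found!

Found at 0, 1 comps


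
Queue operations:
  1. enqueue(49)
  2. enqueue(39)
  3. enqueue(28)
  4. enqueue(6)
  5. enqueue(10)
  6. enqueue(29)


enqueue(49) -> [49]
enqueue(39) -> [49, 39]
enqueue(28) -> [49, 39, 28]
enqueue(6) -> [49, 39, 28, 6]
enqueue(10) -> [49, 39, 28, 6, 10]
enqueue(29) -> [49, 39, 28, 6, 10, 29]

Final queue: [49, 39, 28, 6, 10, 29]


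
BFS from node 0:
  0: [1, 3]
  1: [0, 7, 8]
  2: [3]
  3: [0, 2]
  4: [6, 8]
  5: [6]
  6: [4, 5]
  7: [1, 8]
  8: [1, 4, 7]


Visit 0, enqueue [1, 3]
Visit 1, enqueue [7, 8]
Visit 3, enqueue [2]
Visit 7, enqueue []
Visit 8, enqueue [4]
Visit 2, enqueue []
Visit 4, enqueue [6]
Visit 6, enqueue [5]
Visit 5, enqueue []

BFS order: [0, 1, 3, 7, 8, 2, 4, 6, 5]


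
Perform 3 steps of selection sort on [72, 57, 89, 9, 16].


Initial: [72, 57, 89, 9, 16]
Step 1: min=9 at 3
  Swap: [9, 57, 89, 72, 16]
Step 2: min=16 at 4
  Swap: [9, 16, 89, 72, 57]
Step 3: min=57 at 4
  Swap: [9, 16, 57, 72, 89]

After 3 steps: [9, 16, 57, 72, 89]
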